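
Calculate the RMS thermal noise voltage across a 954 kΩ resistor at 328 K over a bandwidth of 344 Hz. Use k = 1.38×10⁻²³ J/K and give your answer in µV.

2.44 µV

V_n = √(4kTRB)
4kTRB = 4 × 1.38×10⁻²³ × 328 × 9.54×10⁵ × 3.44×10² = 5.94×10⁻¹² V²
V_n = √(5.94×10⁻¹²) = 2.44×10⁻⁶ V = 2.44 µV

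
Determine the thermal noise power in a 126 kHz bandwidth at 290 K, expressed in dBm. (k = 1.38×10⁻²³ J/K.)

P_n = kTB = 1.38×10⁻²³ × 290 × 1.26×10⁵ = 5.04×10⁻¹⁶ W
In dBm: 10 log₁₀(5.04×10⁻¹⁶ / 10⁻³) = −123.0 dBm

−123.0 dBm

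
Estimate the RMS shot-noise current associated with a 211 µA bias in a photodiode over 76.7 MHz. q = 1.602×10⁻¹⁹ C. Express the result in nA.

72.0 nA

I_n = √(2qI·B)
2qI·B = 2 × 1.602×10⁻¹⁹ × 2.11×10⁻⁴ × 7.67×10⁷ = 5.19×10⁻¹⁵ A²
I_n = √(5.19×10⁻¹⁵) = 7.20×10⁻⁸ A = 72.0 nA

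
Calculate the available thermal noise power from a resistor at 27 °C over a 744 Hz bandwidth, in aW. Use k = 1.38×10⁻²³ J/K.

T = 27 °C + 273.15 = 300.15 K
P_n = kTB = 1.38×10⁻²³ × 300.15 × 7.44×10² = 3.08×10⁻¹⁸ W = 3.08 aW

3.08 aW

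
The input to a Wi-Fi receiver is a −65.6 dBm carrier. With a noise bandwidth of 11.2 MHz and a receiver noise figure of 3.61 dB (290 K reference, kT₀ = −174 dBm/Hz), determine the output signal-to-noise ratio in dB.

34.3 dB

Noise floor: N = −174 + 10 log₁₀(B) + NF
10 log₁₀(1.12×10⁷) = 70.49 dB
N = −174 + 70.49 + 3.61 = −99.90 dBm
SNR = P_sig − N = −65.6 − (−99.90) = 34.30 dB → 34.3 dB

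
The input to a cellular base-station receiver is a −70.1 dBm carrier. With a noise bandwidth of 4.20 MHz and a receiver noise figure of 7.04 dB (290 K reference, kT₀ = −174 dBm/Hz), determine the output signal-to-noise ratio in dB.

30.6 dB

Noise floor: N = −174 + 10 log₁₀(B) + NF
10 log₁₀(4.20×10⁶) = 66.23 dB
N = −174 + 66.23 + 7.04 = −100.73 dBm
SNR = P_sig − N = −70.1 − (−100.73) = 30.63 dB → 30.6 dB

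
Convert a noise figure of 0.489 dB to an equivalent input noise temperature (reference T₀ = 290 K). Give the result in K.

34.6 K

F = 10^(0.489/10) = 1.11918
T_e = (F − 1)·T₀ = (1.11918 − 1) × 290 = 34.6 K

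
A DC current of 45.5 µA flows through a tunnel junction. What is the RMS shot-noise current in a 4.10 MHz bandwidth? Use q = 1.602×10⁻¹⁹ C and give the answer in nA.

I_n = √(2qI·B)
2qI·B = 2 × 1.602×10⁻¹⁹ × 4.55×10⁻⁵ × 4.10×10⁶ = 5.98×10⁻¹⁷ A²
I_n = √(5.98×10⁻¹⁷) = 7.73×10⁻⁹ A = 7.73 nA

7.73 nA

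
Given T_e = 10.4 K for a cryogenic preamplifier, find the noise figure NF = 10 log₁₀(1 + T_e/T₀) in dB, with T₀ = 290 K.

0.153 dB

F = 1 + T_e/T₀ = 1 + 10.4/290 = 1.03586
NF = 10 log₁₀(1.03586) = 0.153 dB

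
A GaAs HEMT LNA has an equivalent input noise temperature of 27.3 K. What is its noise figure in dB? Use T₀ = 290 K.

0.391 dB

F = 1 + T_e/T₀ = 1 + 27.3/290 = 1.09414
NF = 10 log₁₀(1.09414) = 0.391 dB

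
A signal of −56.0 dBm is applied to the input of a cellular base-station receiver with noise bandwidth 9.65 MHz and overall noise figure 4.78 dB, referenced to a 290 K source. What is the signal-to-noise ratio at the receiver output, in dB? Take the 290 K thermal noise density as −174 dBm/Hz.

Noise floor: N = −174 + 10 log₁₀(B) + NF
10 log₁₀(9.65×10⁶) = 69.85 dB
N = −174 + 69.85 + 4.78 = −99.37 dBm
SNR = P_sig − N = −56.0 − (−99.37) = 43.37 dB → 43.4 dB

43.4 dB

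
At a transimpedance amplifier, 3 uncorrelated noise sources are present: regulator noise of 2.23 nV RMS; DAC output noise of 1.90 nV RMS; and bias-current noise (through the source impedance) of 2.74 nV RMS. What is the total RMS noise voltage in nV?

4.01 nV

Uncorrelated sources add in power (mean-square): V_tot = √(ΣV_i²)
V_tot = √[(2.23×10⁻⁹)² + (1.90×10⁻⁹)² + (2.74×10⁻⁹)²] = 4.01×10⁻⁹ V = 4.01 nV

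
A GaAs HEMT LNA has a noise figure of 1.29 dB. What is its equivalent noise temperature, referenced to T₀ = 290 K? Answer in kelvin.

F = 10^(1.29/10) = 1.34586
T_e = (F − 1)·T₀ = (1.34586 − 1) × 290 = 100 K

100 K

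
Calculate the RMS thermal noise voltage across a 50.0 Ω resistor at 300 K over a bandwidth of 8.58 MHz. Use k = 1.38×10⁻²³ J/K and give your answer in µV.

2.67 µV

V_n = √(4kTRB)
4kTRB = 4 × 1.38×10⁻²³ × 300 × 5.00×10¹ × 8.58×10⁶ = 7.10×10⁻¹² V²
V_n = √(7.10×10⁻¹²) = 2.67×10⁻⁶ V = 2.67 µV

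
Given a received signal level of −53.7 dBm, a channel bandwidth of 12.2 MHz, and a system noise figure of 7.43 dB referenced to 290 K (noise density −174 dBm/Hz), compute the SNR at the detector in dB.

42.0 dB

Noise floor: N = −174 + 10 log₁₀(B) + NF
10 log₁₀(1.22×10⁷) = 70.86 dB
N = −174 + 70.86 + 7.43 = −95.71 dBm
SNR = P_sig − N = −53.7 − (−95.71) = 42.01 dB → 42.0 dB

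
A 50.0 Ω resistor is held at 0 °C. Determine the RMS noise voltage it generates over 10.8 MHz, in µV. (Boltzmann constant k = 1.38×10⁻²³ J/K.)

T = 0 °C + 273.15 = 273.15 K
V_n = √(4kTRB)
4kTRB = 4 × 1.38×10⁻²³ × 273.15 × 5.00×10¹ × 1.08×10⁷ = 8.14×10⁻¹² V²
V_n = √(8.14×10⁻¹²) = 2.85×10⁻⁶ V = 2.85 µV

2.85 µV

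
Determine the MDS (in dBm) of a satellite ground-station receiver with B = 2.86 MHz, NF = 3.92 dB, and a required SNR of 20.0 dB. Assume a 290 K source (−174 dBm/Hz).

Sensitivity = −174 + 10 log₁₀(B) + NF + SNR_min
= −174 + 64.56 + 3.92 + 20.0
= −85.52 dBm → −85.5 dBm

−85.5 dBm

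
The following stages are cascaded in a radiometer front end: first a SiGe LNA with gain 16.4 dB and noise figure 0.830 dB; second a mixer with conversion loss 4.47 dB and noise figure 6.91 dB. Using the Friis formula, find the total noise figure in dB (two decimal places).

1.14 dB

Convert to linear (a loss of L dB is a gain of −L dB): F_i = 10^(NF_i/10), G_i = 10^(G_i,dB/10)
  Stage 1: F_1 = 10^(0.830/10) = 1.211, G_1 = 10^(16.4/10) = 43.65
  Stage 2: F_2 = 10^(6.91/10) = 4.909, G_2 = 10^(−4.47/10) = 0.3573
Friis cascade:
  F = 1.211 + (4.909 − 1)/43.65 = 1.300
NF = 10 log₁₀(1.300) = 1.14 dB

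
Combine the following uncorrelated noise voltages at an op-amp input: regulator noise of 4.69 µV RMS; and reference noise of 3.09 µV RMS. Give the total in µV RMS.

Uncorrelated sources add in power (mean-square): V_tot = √(ΣV_i²)
V_tot = √[(4.69×10⁻⁶)² + (3.09×10⁻⁶)²] = 5.62×10⁻⁶ V = 5.62 µV

5.62 µV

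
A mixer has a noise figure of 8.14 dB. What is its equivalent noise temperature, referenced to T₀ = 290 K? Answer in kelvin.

F = 10^(8.14/10) = 6.51628
T_e = (F − 1)·T₀ = (6.51628 − 1) × 290 = 1600 K

1600 K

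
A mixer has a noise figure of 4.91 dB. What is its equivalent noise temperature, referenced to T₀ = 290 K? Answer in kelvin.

F = 10^(4.91/10) = 3.09742
T_e = (F − 1)·T₀ = (3.09742 − 1) × 290 = 608 K

608 K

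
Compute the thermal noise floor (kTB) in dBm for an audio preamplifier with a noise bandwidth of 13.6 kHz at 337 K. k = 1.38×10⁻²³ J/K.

−132.0 dBm

P_n = kTB = 1.38×10⁻²³ × 337 × 1.36×10⁴ = 6.32×10⁻¹⁷ W
In dBm: 10 log₁₀(6.32×10⁻¹⁷ / 10⁻³) = −132.0 dBm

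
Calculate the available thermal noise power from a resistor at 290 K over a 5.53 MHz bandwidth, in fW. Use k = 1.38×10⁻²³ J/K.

P_n = kTB = 1.38×10⁻²³ × 290 × 5.53×10⁶ = 2.21×10⁻¹⁴ W = 22.1 fW

22.1 fW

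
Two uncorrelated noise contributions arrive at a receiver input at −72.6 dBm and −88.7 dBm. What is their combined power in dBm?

Convert to linear, add, convert back:
P₁ = 5.50×10⁻¹¹ W, P₂ = 1.35×10⁻¹² W
P_tot = 5.63×10⁻¹¹ W → 10 log₁₀(P_tot / 10⁻³) = −72.5 dBm

−72.5 dBm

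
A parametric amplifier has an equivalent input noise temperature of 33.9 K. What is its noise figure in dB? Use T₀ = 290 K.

F = 1 + T_e/T₀ = 1 + 33.9/290 = 1.1169
NF = 10 log₁₀(1.1169) = 0.480 dB

0.480 dB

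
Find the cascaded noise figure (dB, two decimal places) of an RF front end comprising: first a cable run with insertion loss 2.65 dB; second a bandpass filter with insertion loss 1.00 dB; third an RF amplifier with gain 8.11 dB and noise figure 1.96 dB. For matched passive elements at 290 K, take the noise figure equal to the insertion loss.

5.61 dB

Convert to linear (a loss of L dB is a gain of −L dB): F_i = 10^(NF_i/10), G_i = 10^(G_i,dB/10)
  Stage 1: F_1 = 10^(2.65/10) = 1.841, G_1 = 10^(−2.65/10) = 0.5433
  Stage 2: F_2 = 10^(1.00/10) = 1.259, G_2 = 10^(−1.00/10) = 0.7943
  Stage 3: F_3 = 10^(1.96/10) = 1.570, G_3 = 10^(8.11/10) = 6.471
Friis cascade:
  F = 1.841 + (1.259 − 1)/0.5433 + (1.570 − 1)/0.4315 = 3.639
NF = 10 log₁₀(3.639) = 5.61 dB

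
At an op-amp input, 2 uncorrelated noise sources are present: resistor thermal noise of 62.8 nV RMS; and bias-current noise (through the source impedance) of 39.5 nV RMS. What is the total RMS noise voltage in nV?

Uncorrelated sources add in power (mean-square): V_tot = √(ΣV_i²)
V_tot = √[(6.28×10⁻⁸)² + (3.95×10⁻⁸)²] = 7.42×10⁻⁸ V = 74.2 nV

74.2 nV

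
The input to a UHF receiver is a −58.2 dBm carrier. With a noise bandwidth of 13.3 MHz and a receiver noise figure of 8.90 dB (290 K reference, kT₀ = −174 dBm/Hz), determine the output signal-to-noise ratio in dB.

Noise floor: N = −174 + 10 log₁₀(B) + NF
10 log₁₀(1.33×10⁷) = 71.24 dB
N = −174 + 71.24 + 8.90 = −93.86 dBm
SNR = P_sig − N = −58.2 − (−93.86) = 35.66 dB → 35.7 dB

35.7 dB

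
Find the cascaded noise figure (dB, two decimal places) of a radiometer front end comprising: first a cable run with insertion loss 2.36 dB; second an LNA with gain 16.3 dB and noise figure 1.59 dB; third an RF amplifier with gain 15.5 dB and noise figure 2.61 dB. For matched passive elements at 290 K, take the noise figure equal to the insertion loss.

Convert to linear (a loss of L dB is a gain of −L dB): F_i = 10^(NF_i/10), G_i = 10^(G_i,dB/10)
  Stage 1: F_1 = 10^(2.36/10) = 1.722, G_1 = 10^(−2.36/10) = 0.5808
  Stage 2: F_2 = 10^(1.59/10) = 1.442, G_2 = 10^(16.3/10) = 42.66
  Stage 3: F_3 = 10^(2.61/10) = 1.824, G_3 = 10^(15.5/10) = 35.48
Friis cascade:
  F = 1.722 + (1.442 − 1)/0.5808 + (1.824 − 1)/24.77 = 2.516
NF = 10 log₁₀(2.516) = 4.01 dB

4.01 dB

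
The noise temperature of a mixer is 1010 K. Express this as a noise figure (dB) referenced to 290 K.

F = 1 + T_e/T₀ = 1 + 1010/290 = 4.48276
NF = 10 log₁₀(4.48276) = 6.52 dB

6.52 dB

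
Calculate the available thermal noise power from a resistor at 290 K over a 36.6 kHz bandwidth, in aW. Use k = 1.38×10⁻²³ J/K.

P_n = kTB = 1.38×10⁻²³ × 290 × 3.66×10⁴ = 1.46×10⁻¹⁶ W = 146 aW

146 aW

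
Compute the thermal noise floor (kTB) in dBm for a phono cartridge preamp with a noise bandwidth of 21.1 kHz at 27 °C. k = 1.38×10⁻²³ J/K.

T = 27 °C + 273.15 = 300.15 K
P_n = kTB = 1.38×10⁻²³ × 300.15 × 2.11×10⁴ = 8.74×10⁻¹⁷ W
In dBm: 10 log₁₀(8.74×10⁻¹⁷ / 10⁻³) = −130.6 dBm

−130.6 dBm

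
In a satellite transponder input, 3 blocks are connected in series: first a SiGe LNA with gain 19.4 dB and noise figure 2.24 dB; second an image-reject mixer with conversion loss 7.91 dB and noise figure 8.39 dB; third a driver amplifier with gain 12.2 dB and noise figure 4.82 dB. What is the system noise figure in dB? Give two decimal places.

Convert to linear (a loss of L dB is a gain of −L dB): F_i = 10^(NF_i/10), G_i = 10^(G_i,dB/10)
  Stage 1: F_1 = 10^(2.24/10) = 1.675, G_1 = 10^(19.4/10) = 87.10
  Stage 2: F_2 = 10^(8.39/10) = 6.902, G_2 = 10^(−7.91/10) = 0.1618
  Stage 3: F_3 = 10^(4.82/10) = 3.034, G_3 = 10^(12.2/10) = 16.60
Friis cascade:
  F = 1.675 + (6.902 − 1)/87.10 + (3.034 − 1)/14.09 = 1.887
NF = 10 log₁₀(1.887) = 2.76 dB

2.76 dB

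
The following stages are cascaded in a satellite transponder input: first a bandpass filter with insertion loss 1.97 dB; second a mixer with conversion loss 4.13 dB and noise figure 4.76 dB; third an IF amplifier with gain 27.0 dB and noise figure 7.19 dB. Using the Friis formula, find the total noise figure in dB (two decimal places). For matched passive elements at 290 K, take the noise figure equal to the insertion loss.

Convert to linear (a loss of L dB is a gain of −L dB): F_i = 10^(NF_i/10), G_i = 10^(G_i,dB/10)
  Stage 1: F_1 = 10^(1.97/10) = 1.574, G_1 = 10^(−1.97/10) = 0.6353
  Stage 2: F_2 = 10^(4.76/10) = 2.992, G_2 = 10^(−4.13/10) = 0.3864
  Stage 3: F_3 = 10^(7.19/10) = 5.236, G_3 = 10^(27.0/10) = 501.2
Friis cascade:
  F = 1.574 + (2.992 − 1)/0.6353 + (5.236 − 1)/0.2455 = 21.97
NF = 10 log₁₀(21.97) = 13.42 dB

13.42 dB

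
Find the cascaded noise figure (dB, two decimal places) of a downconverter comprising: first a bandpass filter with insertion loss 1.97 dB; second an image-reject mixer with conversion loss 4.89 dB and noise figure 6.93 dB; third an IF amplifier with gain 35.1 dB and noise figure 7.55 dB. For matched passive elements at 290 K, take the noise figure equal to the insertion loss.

Convert to linear (a loss of L dB is a gain of −L dB): F_i = 10^(NF_i/10), G_i = 10^(G_i,dB/10)
  Stage 1: F_1 = 10^(1.97/10) = 1.574, G_1 = 10^(−1.97/10) = 0.6353
  Stage 2: F_2 = 10^(6.93/10) = 4.932, G_2 = 10^(−4.89/10) = 0.3243
  Stage 3: F_3 = 10^(7.55/10) = 5.689, G_3 = 10^(35.1/10) = 3236
Friis cascade:
  F = 1.574 + (4.932 − 1)/0.6353 + (5.689 − 1)/0.2061 = 30.52
NF = 10 log₁₀(30.52) = 14.85 dB

14.85 dB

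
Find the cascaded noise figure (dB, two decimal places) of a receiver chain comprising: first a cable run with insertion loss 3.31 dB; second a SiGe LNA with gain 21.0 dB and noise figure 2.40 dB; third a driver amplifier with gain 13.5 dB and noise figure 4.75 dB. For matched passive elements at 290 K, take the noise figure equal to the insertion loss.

Convert to linear (a loss of L dB is a gain of −L dB): F_i = 10^(NF_i/10), G_i = 10^(G_i,dB/10)
  Stage 1: F_1 = 10^(3.31/10) = 2.143, G_1 = 10^(−3.31/10) = 0.4667
  Stage 2: F_2 = 10^(2.40/10) = 1.738, G_2 = 10^(21.0/10) = 125.9
  Stage 3: F_3 = 10^(4.75/10) = 2.985, G_3 = 10^(13.5/10) = 22.39
Friis cascade:
  F = 2.143 + (1.738 − 1)/0.4667 + (2.985 − 1)/58.75 = 3.758
NF = 10 log₁₀(3.758) = 5.75 dB

5.75 dB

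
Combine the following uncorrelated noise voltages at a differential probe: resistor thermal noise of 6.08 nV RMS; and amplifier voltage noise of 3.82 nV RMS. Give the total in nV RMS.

Uncorrelated sources add in power (mean-square): V_tot = √(ΣV_i²)
V_tot = √[(6.08×10⁻⁹)² + (3.82×10⁻⁹)²] = 7.18×10⁻⁹ V = 7.18 nV

7.18 nV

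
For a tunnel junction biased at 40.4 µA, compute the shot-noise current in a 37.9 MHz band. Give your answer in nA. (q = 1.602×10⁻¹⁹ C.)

I_n = √(2qI·B)
2qI·B = 2 × 1.602×10⁻¹⁹ × 4.04×10⁻⁵ × 3.79×10⁷ = 4.91×10⁻¹⁶ A²
I_n = √(4.91×10⁻¹⁶) = 2.21×10⁻⁸ A = 22.1 nA

22.1 nA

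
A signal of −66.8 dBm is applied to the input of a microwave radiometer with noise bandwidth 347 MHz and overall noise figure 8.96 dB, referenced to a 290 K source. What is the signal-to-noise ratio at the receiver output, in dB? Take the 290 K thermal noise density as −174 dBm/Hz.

12.8 dB

Noise floor: N = −174 + 10 log₁₀(B) + NF
10 log₁₀(3.47×10⁸) = 85.4 dB
N = −174 + 85.4 + 8.96 = −79.64 dBm
SNR = P_sig − N = −66.8 − (−79.64) = 12.84 dB → 12.8 dB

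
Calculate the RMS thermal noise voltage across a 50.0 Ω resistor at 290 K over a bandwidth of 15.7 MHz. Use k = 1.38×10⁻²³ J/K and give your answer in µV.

V_n = √(4kTRB)
4kTRB = 4 × 1.38×10⁻²³ × 290 × 5.00×10¹ × 1.57×10⁷ = 1.26×10⁻¹¹ V²
V_n = √(1.26×10⁻¹¹) = 3.54×10⁻⁶ V = 3.54 µV

3.54 µV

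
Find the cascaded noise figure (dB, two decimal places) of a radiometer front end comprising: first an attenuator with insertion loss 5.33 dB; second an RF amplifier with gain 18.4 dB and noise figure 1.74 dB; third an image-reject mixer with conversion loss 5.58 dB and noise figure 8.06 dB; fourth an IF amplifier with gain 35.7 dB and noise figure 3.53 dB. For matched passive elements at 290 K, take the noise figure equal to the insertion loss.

7.47 dB

Convert to linear (a loss of L dB is a gain of −L dB): F_i = 10^(NF_i/10), G_i = 10^(G_i,dB/10)
  Stage 1: F_1 = 10^(5.33/10) = 3.412, G_1 = 10^(−5.33/10) = 0.2931
  Stage 2: F_2 = 10^(1.74/10) = 1.493, G_2 = 10^(18.4/10) = 69.18
  Stage 3: F_3 = 10^(8.06/10) = 6.397, G_3 = 10^(−5.58/10) = 0.2767
  Stage 4: F_4 = 10^(3.53/10) = 2.254, G_4 = 10^(35.7/10) = 3715
Friis cascade:
  F = 3.412 + (1.493 − 1)/0.2931 + (6.397 − 1)/20.28 + (2.254 − 1)/5.610 = 5.583
NF = 10 log₁₀(5.583) = 7.47 dB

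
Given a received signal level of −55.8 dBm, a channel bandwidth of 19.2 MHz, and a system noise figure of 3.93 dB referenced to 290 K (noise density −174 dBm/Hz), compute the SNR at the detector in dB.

41.4 dB

Noise floor: N = −174 + 10 log₁₀(B) + NF
10 log₁₀(1.92×10⁷) = 72.83 dB
N = −174 + 72.83 + 3.93 = −97.24 dBm
SNR = P_sig − N = −55.8 − (−97.24) = 41.44 dB → 41.4 dB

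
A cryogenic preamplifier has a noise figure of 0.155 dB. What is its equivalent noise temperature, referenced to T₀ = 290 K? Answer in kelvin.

F = 10^(0.155/10) = 1.03633
T_e = (F − 1)·T₀ = (1.03633 − 1) × 290 = 10.5 K

10.5 K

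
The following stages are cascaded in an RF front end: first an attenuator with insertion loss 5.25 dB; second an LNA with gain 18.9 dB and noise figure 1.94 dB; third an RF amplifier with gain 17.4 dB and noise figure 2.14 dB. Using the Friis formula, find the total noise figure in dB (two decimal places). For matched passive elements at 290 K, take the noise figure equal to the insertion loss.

7.21 dB

Convert to linear (a loss of L dB is a gain of −L dB): F_i = 10^(NF_i/10), G_i = 10^(G_i,dB/10)
  Stage 1: F_1 = 10^(5.25/10) = 3.350, G_1 = 10^(−5.25/10) = 0.2985
  Stage 2: F_2 = 10^(1.94/10) = 1.563, G_2 = 10^(18.9/10) = 77.62
  Stage 3: F_3 = 10^(2.14/10) = 1.637, G_3 = 10^(17.4/10) = 54.95
Friis cascade:
  F = 3.350 + (1.563 − 1)/0.2985 + (1.637 − 1)/23.17 = 5.263
NF = 10 log₁₀(5.263) = 7.21 dB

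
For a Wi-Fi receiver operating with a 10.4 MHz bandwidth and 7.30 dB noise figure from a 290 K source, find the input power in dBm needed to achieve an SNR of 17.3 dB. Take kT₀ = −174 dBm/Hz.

Sensitivity = −174 + 10 log₁₀(B) + NF + SNR_min
= −174 + 70.17 + 7.30 + 17.3
= −79.23 dBm → −79.2 dBm

−79.2 dBm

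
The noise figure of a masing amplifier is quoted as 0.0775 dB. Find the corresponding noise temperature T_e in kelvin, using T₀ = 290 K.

F = 10^(0.0775/10) = 1.01801
T_e = (F − 1)·T₀ = (1.01801 − 1) × 290 = 5.22 K

5.22 K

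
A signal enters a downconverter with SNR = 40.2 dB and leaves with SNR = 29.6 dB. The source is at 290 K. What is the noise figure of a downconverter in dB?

10.6 dB

NF (dB) = SNR_in(dB) − SNR_out(dB) when the source is at T₀
NF = 40.2 − 29.6 = 10.6 dB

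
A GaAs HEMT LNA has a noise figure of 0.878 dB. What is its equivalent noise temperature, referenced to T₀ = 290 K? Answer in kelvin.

65.0 K

F = 10^(0.878/10) = 1.22405
T_e = (F − 1)·T₀ = (1.22405 − 1) × 290 = 65.0 K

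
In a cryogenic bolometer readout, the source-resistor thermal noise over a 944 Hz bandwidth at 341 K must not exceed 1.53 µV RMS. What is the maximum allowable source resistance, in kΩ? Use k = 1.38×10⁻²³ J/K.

Johnson–Nyquist: V_n = √(4kTRB) ⇒ R = V_n² / (4kTB)
4kTB = 4 × 1.38×10⁻²³ × 341 × 9.44×10² = 1.78×10⁻¹⁷
R = (1.53×10⁻⁶)² / 1.78×10⁻¹⁷ = 1.32×10⁵ Ω = 132 kΩ

132 kΩ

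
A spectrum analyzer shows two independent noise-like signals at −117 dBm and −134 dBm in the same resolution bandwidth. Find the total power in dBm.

Convert to linear, add, convert back:
P₁ = 2.00×10⁻¹⁵ W, P₂ = 3.98×10⁻¹⁷ W
P_tot = 2.04×10⁻¹⁵ W → 10 log₁₀(P_tot / 10⁻³) = −116.9 dBm

−116.9 dBm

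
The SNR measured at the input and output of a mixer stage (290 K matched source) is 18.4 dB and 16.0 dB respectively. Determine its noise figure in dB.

2.4 dB

NF (dB) = SNR_in(dB) − SNR_out(dB) when the source is at T₀
NF = 18.4 − 16.0 = 2.4 dB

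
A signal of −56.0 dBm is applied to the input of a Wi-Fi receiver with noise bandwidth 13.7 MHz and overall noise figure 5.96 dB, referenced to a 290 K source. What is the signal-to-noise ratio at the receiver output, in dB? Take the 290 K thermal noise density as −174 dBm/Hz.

40.7 dB

Noise floor: N = −174 + 10 log₁₀(B) + NF
10 log₁₀(1.37×10⁷) = 71.37 dB
N = −174 + 71.37 + 5.96 = −96.67 dBm
SNR = P_sig − N = −56.0 − (−96.67) = 40.67 dB → 40.7 dB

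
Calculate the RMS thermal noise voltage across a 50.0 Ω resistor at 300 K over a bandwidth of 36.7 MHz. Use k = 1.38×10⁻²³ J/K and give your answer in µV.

5.51 µV

V_n = √(4kTRB)
4kTRB = 4 × 1.38×10⁻²³ × 300 × 5.00×10¹ × 3.67×10⁷ = 3.04×10⁻¹¹ V²
V_n = √(3.04×10⁻¹¹) = 5.51×10⁻⁶ V = 5.51 µV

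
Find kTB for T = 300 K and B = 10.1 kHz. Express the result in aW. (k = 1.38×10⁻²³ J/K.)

41.8 aW

P_n = kTB = 1.38×10⁻²³ × 300 × 1.01×10⁴ = 4.18×10⁻¹⁷ W = 41.8 aW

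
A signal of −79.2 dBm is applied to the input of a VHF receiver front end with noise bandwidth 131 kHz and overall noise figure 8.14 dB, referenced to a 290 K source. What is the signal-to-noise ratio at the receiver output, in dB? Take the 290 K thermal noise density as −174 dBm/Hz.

Noise floor: N = −174 + 10 log₁₀(B) + NF
10 log₁₀(1.31×10⁵) = 51.17 dB
N = −174 + 51.17 + 8.14 = −114.69 dBm
SNR = P_sig − N = −79.2 − (−114.69) = 35.49 dB → 35.5 dB

35.5 dB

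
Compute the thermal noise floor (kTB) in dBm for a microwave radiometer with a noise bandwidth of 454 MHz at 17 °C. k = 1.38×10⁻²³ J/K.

−87.4 dBm

T = 17 °C + 273.15 = 290.15 K
P_n = kTB = 1.38×10⁻²³ × 290.15 × 4.54×10⁸ = 1.82×10⁻¹² W
In dBm: 10 log₁₀(1.82×10⁻¹² / 10⁻³) = −87.4 dBm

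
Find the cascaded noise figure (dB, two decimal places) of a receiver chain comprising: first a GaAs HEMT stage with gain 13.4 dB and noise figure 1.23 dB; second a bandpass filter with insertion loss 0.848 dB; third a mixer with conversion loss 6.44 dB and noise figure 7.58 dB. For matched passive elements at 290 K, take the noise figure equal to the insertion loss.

2.04 dB

Convert to linear (a loss of L dB is a gain of −L dB): F_i = 10^(NF_i/10), G_i = 10^(G_i,dB/10)
  Stage 1: F_1 = 10^(1.23/10) = 1.327, G_1 = 10^(13.4/10) = 21.88
  Stage 2: F_2 = 10^(0.848/10) = 1.216, G_2 = 10^(−0.848/10) = 0.8226
  Stage 3: F_3 = 10^(7.58/10) = 5.728, G_3 = 10^(−6.44/10) = 0.2270
Friis cascade:
  F = 1.327 + (1.216 − 1)/21.88 + (5.728 − 1)/18.00 = 1.600
NF = 10 log₁₀(1.600) = 2.04 dB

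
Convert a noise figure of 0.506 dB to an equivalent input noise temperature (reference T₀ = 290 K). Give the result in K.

35.8 K

F = 10^(0.506/10) = 1.12357
T_e = (F − 1)·T₀ = (1.12357 − 1) × 290 = 35.8 K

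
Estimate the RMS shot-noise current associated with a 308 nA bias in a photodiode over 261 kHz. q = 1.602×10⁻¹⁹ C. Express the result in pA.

I_n = √(2qI·B)
2qI·B = 2 × 1.602×10⁻¹⁹ × 3.08×10⁻⁷ × 2.61×10⁵ = 2.58×10⁻²⁰ A²
I_n = √(2.58×10⁻²⁰) = 1.60×10⁻¹⁰ A = 160 pA

160 pA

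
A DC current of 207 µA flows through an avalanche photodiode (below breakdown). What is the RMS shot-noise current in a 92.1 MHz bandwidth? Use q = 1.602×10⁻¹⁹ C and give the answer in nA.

I_n = √(2qI·B)
2qI·B = 2 × 1.602×10⁻¹⁹ × 2.07×10⁻⁴ × 9.21×10⁷ = 6.11×10⁻¹⁵ A²
I_n = √(6.11×10⁻¹⁵) = 7.82×10⁻⁸ A = 78.2 nA

78.2 nA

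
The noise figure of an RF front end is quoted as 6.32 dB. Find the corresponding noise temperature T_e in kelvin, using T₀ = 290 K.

F = 10^(6.32/10) = 4.28549
T_e = (F − 1)·T₀ = (4.28549 − 1) × 290 = 953 K

953 K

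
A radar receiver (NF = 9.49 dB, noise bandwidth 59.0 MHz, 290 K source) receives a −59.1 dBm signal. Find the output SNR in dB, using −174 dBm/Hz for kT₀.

Noise floor: N = −174 + 10 log₁₀(B) + NF
10 log₁₀(5.90×10⁷) = 77.71 dB
N = −174 + 77.71 + 9.49 = −86.80 dBm
SNR = P_sig − N = −59.1 − (−86.80) = 27.70 dB → 27.7 dB

27.7 dB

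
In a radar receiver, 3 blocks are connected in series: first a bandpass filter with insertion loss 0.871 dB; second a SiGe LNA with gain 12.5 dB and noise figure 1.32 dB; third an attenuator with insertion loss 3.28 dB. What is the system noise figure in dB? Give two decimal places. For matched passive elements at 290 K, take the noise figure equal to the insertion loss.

2.39 dB

Convert to linear (a loss of L dB is a gain of −L dB): F_i = 10^(NF_i/10), G_i = 10^(G_i,dB/10)
  Stage 1: F_1 = 10^(0.871/10) = 1.222, G_1 = 10^(−0.871/10) = 0.8183
  Stage 2: F_2 = 10^(1.32/10) = 1.355, G_2 = 10^(12.5/10) = 17.78
  Stage 3: F_3 = 10^(3.28/10) = 2.128, G_3 = 10^(−3.28/10) = 0.4699
Friis cascade:
  F = 1.222 + (1.355 − 1)/0.8183 + (2.128 − 1)/14.55 = 1.734
NF = 10 log₁₀(1.734) = 2.39 dB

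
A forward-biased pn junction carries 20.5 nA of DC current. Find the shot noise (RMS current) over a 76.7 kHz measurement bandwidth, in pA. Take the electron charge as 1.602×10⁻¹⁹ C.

I_n = √(2qI·B)
2qI·B = 2 × 1.602×10⁻¹⁹ × 2.05×10⁻⁸ × 7.67×10⁴ = 5.04×10⁻²² A²
I_n = √(5.04×10⁻²²) = 2.24×10⁻¹¹ A = 22.4 pA

22.4 pA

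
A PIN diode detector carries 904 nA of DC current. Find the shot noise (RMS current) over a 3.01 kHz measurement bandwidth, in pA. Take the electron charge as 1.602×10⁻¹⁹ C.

I_n = √(2qI·B)
2qI·B = 2 × 1.602×10⁻¹⁹ × 9.04×10⁻⁷ × 3.01×10³ = 8.72×10⁻²² A²
I_n = √(8.72×10⁻²²) = 2.95×10⁻¹¹ A = 29.5 pA

29.5 pA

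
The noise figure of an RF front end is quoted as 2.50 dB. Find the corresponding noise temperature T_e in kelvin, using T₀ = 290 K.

F = 10^(2.50/10) = 1.77828
T_e = (F − 1)·T₀ = (1.77828 − 1) × 290 = 226 K

226 K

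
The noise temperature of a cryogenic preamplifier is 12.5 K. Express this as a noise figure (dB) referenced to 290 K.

0.183 dB

F = 1 + T_e/T₀ = 1 + 12.5/290 = 1.0431
NF = 10 log₁₀(1.0431) = 0.183 dB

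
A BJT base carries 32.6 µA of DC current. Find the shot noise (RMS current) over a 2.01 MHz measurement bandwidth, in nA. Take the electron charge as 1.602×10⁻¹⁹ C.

I_n = √(2qI·B)
2qI·B = 2 × 1.602×10⁻¹⁹ × 3.26×10⁻⁵ × 2.01×10⁶ = 2.10×10⁻¹⁷ A²
I_n = √(2.10×10⁻¹⁷) = 4.58×10⁻⁹ A = 4.58 nA

4.58 nA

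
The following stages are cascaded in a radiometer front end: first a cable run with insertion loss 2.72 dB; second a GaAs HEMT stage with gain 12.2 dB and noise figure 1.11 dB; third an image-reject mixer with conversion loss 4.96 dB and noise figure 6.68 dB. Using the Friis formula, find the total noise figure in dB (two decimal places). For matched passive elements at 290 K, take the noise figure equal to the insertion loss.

4.51 dB

Convert to linear (a loss of L dB is a gain of −L dB): F_i = 10^(NF_i/10), G_i = 10^(G_i,dB/10)
  Stage 1: F_1 = 10^(2.72/10) = 1.871, G_1 = 10^(−2.72/10) = 0.5346
  Stage 2: F_2 = 10^(1.11/10) = 1.291, G_2 = 10^(12.2/10) = 16.60
  Stage 3: F_3 = 10^(6.68/10) = 4.656, G_3 = 10^(−4.96/10) = 0.3192
Friis cascade:
  F = 1.871 + (1.291 − 1)/0.5346 + (4.656 − 1)/8.872 = 2.828
NF = 10 log₁₀(2.828) = 4.51 dB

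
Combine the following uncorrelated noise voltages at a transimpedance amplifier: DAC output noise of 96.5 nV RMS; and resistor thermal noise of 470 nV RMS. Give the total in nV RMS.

480 nV

Uncorrelated sources add in power (mean-square): V_tot = √(ΣV_i²)
V_tot = √[(9.65×10⁻⁸)² + (4.70×10⁻⁷)²] = 4.80×10⁻⁷ V = 480 nV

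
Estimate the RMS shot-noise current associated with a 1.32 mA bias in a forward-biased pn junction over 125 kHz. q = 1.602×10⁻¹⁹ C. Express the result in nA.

I_n = √(2qI·B)
2qI·B = 2 × 1.602×10⁻¹⁹ × 1.32×10⁻³ × 1.25×10⁵ = 5.29×10⁻¹⁷ A²
I_n = √(5.29×10⁻¹⁷) = 7.27×10⁻⁹ A = 7.27 nA

7.27 nA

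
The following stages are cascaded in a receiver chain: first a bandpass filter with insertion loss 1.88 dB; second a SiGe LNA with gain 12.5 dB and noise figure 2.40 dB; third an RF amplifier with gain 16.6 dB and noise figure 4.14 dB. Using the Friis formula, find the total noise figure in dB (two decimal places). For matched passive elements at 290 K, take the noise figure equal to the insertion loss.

Convert to linear (a loss of L dB is a gain of −L dB): F_i = 10^(NF_i/10), G_i = 10^(G_i,dB/10)
  Stage 1: F_1 = 10^(1.88/10) = 1.542, G_1 = 10^(−1.88/10) = 0.6486
  Stage 2: F_2 = 10^(2.40/10) = 1.738, G_2 = 10^(12.5/10) = 17.78
  Stage 3: F_3 = 10^(4.14/10) = 2.594, G_3 = 10^(16.6/10) = 45.71
Friis cascade:
  F = 1.542 + (1.738 − 1)/0.6486 + (2.594 − 1)/11.53 = 2.817
NF = 10 log₁₀(2.817) = 4.50 dB

4.50 dB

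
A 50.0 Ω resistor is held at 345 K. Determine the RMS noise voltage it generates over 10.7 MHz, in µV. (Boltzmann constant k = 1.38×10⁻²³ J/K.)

3.19 µV

V_n = √(4kTRB)
4kTRB = 4 × 1.38×10⁻²³ × 345 × 5.00×10¹ × 1.07×10⁷ = 1.02×10⁻¹¹ V²
V_n = √(1.02×10⁻¹¹) = 3.19×10⁻⁶ V = 3.19 µV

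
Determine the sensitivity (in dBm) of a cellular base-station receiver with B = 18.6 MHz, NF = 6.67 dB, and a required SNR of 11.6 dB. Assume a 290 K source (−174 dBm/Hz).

Sensitivity = −174 + 10 log₁₀(B) + NF + SNR_min
= −174 + 72.7 + 6.67 + 11.6
= −83.03 dBm → −83.0 dBm

−83.0 dBm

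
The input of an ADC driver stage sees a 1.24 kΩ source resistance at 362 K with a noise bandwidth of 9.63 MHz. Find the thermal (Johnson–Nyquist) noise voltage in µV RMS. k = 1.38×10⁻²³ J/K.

V_n = √(4kTRB)
4kTRB = 4 × 1.38×10⁻²³ × 362 × 1.24×10³ × 9.63×10⁶ = 2.39×10⁻¹⁰ V²
V_n = √(2.39×10⁻¹⁰) = 1.54×10⁻⁵ V = 15.4 µV

15.4 µV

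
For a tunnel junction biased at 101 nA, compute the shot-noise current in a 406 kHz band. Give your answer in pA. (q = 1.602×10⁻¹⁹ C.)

115 pA

I_n = √(2qI·B)
2qI·B = 2 × 1.602×10⁻¹⁹ × 1.01×10⁻⁷ × 4.06×10⁵ = 1.31×10⁻²⁰ A²
I_n = √(1.31×10⁻²⁰) = 1.15×10⁻¹⁰ A = 115 pA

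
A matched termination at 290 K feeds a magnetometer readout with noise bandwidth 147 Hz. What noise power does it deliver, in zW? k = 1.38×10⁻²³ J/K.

588 zW

P_n = kTB = 1.38×10⁻²³ × 290 × 1.47×10² = 5.88×10⁻¹⁹ W = 588 zW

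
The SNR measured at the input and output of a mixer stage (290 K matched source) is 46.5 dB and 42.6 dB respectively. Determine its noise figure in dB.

3.9 dB

NF (dB) = SNR_in(dB) − SNR_out(dB) when the source is at T₀
NF = 46.5 − 42.6 = 3.9 dB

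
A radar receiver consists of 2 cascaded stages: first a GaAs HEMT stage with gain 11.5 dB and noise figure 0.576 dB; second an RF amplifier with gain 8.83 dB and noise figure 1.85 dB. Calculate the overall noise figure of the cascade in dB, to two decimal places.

Convert to linear (a loss of L dB is a gain of −L dB): F_i = 10^(NF_i/10), G_i = 10^(G_i,dB/10)
  Stage 1: F_1 = 10^(0.576/10) = 1.142, G_1 = 10^(11.5/10) = 14.13
  Stage 2: F_2 = 10^(1.85/10) = 1.531, G_2 = 10^(8.83/10) = 7.638
Friis cascade:
  F = 1.142 + (1.531 − 1)/14.13 = 1.179
NF = 10 log₁₀(1.179) = 0.72 dB

0.72 dB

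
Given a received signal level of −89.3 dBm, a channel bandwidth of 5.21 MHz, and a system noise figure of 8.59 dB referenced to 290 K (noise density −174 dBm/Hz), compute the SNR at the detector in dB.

Noise floor: N = −174 + 10 log₁₀(B) + NF
10 log₁₀(5.21×10⁶) = 67.17 dB
N = −174 + 67.17 + 8.59 = −98.24 dBm
SNR = P_sig − N = −89.3 − (−98.24) = 8.94 dB → 8.9 dB

8.9 dB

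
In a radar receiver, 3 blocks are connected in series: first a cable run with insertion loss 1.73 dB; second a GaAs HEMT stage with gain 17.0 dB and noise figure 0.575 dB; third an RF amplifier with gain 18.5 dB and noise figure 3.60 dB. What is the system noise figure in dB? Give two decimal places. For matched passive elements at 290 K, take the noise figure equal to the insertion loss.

2.40 dB

Convert to linear (a loss of L dB is a gain of −L dB): F_i = 10^(NF_i/10), G_i = 10^(G_i,dB/10)
  Stage 1: F_1 = 10^(1.73/10) = 1.489, G_1 = 10^(−1.73/10) = 0.6714
  Stage 2: F_2 = 10^(0.575/10) = 1.142, G_2 = 10^(17.0/10) = 50.12
  Stage 3: F_3 = 10^(3.60/10) = 2.291, G_3 = 10^(18.5/10) = 70.79
Friis cascade:
  F = 1.489 + (1.142 − 1)/0.6714 + (2.291 − 1)/33.65 = 1.739
NF = 10 log₁₀(1.739) = 2.40 dB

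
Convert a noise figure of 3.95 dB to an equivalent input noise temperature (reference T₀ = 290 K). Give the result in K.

430 K

F = 10^(3.95/10) = 2.48313
T_e = (F − 1)·T₀ = (2.48313 − 1) × 290 = 430 K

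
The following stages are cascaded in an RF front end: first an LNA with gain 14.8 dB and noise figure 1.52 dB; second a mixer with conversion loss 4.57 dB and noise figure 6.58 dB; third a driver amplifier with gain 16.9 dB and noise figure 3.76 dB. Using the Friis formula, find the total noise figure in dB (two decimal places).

2.22 dB

Convert to linear (a loss of L dB is a gain of −L dB): F_i = 10^(NF_i/10), G_i = 10^(G_i,dB/10)
  Stage 1: F_1 = 10^(1.52/10) = 1.419, G_1 = 10^(14.8/10) = 30.20
  Stage 2: F_2 = 10^(6.58/10) = 4.550, G_2 = 10^(−4.57/10) = 0.3491
  Stage 3: F_3 = 10^(3.76/10) = 2.377, G_3 = 10^(16.9/10) = 48.98
Friis cascade:
  F = 1.419 + (4.550 − 1)/30.20 + (2.377 − 1)/10.54 = 1.667
NF = 10 log₁₀(1.667) = 2.22 dB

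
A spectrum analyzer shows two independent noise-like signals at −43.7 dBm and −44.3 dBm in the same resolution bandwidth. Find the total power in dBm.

Convert to linear, add, convert back:
P₁ = 4.27×10⁻⁸ W, P₂ = 3.72×10⁻⁸ W
P_tot = 7.98×10⁻⁸ W → 10 log₁₀(P_tot / 10⁻³) = −41.0 dBm

−41.0 dBm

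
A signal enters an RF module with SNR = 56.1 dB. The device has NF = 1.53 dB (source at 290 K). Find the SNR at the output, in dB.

By definition F = SNR_in/SNR_out, so in dB: SNR_out = SNR_in − NF
SNR_out = 56.1 − 1.53 = 54.57 dB

54.57 dB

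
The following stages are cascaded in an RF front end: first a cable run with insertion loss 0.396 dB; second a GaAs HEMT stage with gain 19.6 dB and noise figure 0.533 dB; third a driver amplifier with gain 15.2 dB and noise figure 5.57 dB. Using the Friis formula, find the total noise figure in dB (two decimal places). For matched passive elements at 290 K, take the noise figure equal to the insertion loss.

Convert to linear (a loss of L dB is a gain of −L dB): F_i = 10^(NF_i/10), G_i = 10^(G_i,dB/10)
  Stage 1: F_1 = 10^(0.396/10) = 1.095, G_1 = 10^(−0.396/10) = 0.9129
  Stage 2: F_2 = 10^(0.533/10) = 1.131, G_2 = 10^(19.6/10) = 91.20
  Stage 3: F_3 = 10^(5.57/10) = 3.606, G_3 = 10^(15.2/10) = 33.11
Friis cascade:
  F = 1.095 + (1.131 − 1)/0.9129 + (3.606 − 1)/83.25 = 1.270
NF = 10 log₁₀(1.270) = 1.04 dB

1.04 dB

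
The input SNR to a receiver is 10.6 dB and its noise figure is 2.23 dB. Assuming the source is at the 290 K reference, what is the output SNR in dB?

8.37 dB

By definition F = SNR_in/SNR_out, so in dB: SNR_out = SNR_in − NF
SNR_out = 10.6 − 2.23 = 8.37 dB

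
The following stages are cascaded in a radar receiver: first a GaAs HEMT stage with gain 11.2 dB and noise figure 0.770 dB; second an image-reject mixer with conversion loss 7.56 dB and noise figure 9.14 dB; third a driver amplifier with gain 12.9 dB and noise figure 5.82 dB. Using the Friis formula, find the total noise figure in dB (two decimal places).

Convert to linear (a loss of L dB is a gain of −L dB): F_i = 10^(NF_i/10), G_i = 10^(G_i,dB/10)
  Stage 1: F_1 = 10^(0.770/10) = 1.194, G_1 = 10^(11.2/10) = 13.18
  Stage 2: F_2 = 10^(9.14/10) = 8.204, G_2 = 10^(−7.56/10) = 0.1754
  Stage 3: F_3 = 10^(5.82/10) = 3.819, G_3 = 10^(12.9/10) = 19.50
Friis cascade:
  F = 1.194 + (8.204 − 1)/13.18 + (3.819 − 1)/2.312 = 2.960
NF = 10 log₁₀(2.960) = 4.71 dB

4.71 dB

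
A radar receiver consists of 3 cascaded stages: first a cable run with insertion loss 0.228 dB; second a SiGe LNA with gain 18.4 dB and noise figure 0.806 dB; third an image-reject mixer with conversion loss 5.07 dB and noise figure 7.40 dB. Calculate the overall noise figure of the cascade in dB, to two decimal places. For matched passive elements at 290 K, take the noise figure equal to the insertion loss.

Convert to linear (a loss of L dB is a gain of −L dB): F_i = 10^(NF_i/10), G_i = 10^(G_i,dB/10)
  Stage 1: F_1 = 10^(0.228/10) = 1.054, G_1 = 10^(−0.228/10) = 0.9489
  Stage 2: F_2 = 10^(0.806/10) = 1.204, G_2 = 10^(18.4/10) = 69.18
  Stage 3: F_3 = 10^(7.40/10) = 5.495, G_3 = 10^(−5.07/10) = 0.3112
Friis cascade:
  F = 1.054 + (1.204 − 1)/0.9489 + (5.495 − 1)/65.64 = 1.337
NF = 10 log₁₀(1.337) = 1.26 dB

1.26 dB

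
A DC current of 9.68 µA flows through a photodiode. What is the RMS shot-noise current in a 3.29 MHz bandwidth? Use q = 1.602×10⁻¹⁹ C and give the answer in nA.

3.19 nA

I_n = √(2qI·B)
2qI·B = 2 × 1.602×10⁻¹⁹ × 9.68×10⁻⁶ × 3.29×10⁶ = 1.02×10⁻¹⁷ A²
I_n = √(1.02×10⁻¹⁷) = 3.19×10⁻⁹ A = 3.19 nA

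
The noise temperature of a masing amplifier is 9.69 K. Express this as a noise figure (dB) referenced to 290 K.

F = 1 + T_e/T₀ = 1 + 9.69/290 = 1.03341
NF = 10 log₁₀(1.03341) = 0.143 dB

0.143 dB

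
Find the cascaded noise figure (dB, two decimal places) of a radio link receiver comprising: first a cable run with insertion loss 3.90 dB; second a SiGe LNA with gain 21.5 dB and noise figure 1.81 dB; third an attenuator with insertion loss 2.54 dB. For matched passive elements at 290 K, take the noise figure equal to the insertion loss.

5.73 dB

Convert to linear (a loss of L dB is a gain of −L dB): F_i = 10^(NF_i/10), G_i = 10^(G_i,dB/10)
  Stage 1: F_1 = 10^(3.90/10) = 2.455, G_1 = 10^(−3.90/10) = 0.4074
  Stage 2: F_2 = 10^(1.81/10) = 1.517, G_2 = 10^(21.5/10) = 141.3
  Stage 3: F_3 = 10^(2.54/10) = 1.795, G_3 = 10^(−2.54/10) = 0.5572
Friis cascade:
  F = 2.455 + (1.517 − 1)/0.4074 + (1.795 − 1)/57.54 = 3.738
NF = 10 log₁₀(3.738) = 5.73 dB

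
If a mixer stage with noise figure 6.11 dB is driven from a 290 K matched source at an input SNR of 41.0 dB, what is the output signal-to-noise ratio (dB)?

By definition F = SNR_in/SNR_out, so in dB: SNR_out = SNR_in − NF
SNR_out = 41.0 − 6.11 = 34.89 dB

34.89 dB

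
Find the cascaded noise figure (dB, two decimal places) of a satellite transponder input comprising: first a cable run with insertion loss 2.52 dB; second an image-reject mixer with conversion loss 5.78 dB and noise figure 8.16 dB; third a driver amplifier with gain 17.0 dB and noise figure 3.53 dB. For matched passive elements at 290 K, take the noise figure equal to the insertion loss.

13.05 dB

Convert to linear (a loss of L dB is a gain of −L dB): F_i = 10^(NF_i/10), G_i = 10^(G_i,dB/10)
  Stage 1: F_1 = 10^(2.52/10) = 1.786, G_1 = 10^(−2.52/10) = 0.5598
  Stage 2: F_2 = 10^(8.16/10) = 6.546, G_2 = 10^(−5.78/10) = 0.2642
  Stage 3: F_3 = 10^(3.53/10) = 2.254, G_3 = 10^(17.0/10) = 50.12
Friis cascade:
  F = 1.786 + (6.546 − 1)/0.5598 + (2.254 − 1)/0.1479 = 20.17
NF = 10 log₁₀(20.17) = 13.05 dB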